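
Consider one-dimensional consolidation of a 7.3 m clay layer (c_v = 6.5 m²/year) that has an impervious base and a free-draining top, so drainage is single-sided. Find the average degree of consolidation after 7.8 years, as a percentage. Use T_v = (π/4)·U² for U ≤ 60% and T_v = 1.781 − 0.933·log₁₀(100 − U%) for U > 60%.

Drainage path length: H_d = H = 7.3 m (single drainage).
T_v = c_v·t/H_d² = 6.5×7.8/7.3² = 0.9514.
T_v = 0.9514 corresponds to the U > 60% branch:
U = 1 − 10^((1.781 − T_v)/0.933)/100 = 0.9225

U ≈ 92.3 %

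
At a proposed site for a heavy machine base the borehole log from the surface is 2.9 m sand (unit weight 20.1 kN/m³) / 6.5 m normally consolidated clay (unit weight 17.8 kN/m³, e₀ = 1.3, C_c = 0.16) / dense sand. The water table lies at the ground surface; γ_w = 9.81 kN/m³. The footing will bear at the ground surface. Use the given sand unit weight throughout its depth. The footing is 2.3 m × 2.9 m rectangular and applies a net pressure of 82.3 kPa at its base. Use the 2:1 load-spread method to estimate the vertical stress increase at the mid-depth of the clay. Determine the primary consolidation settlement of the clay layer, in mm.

S_c ≈ 23.8 mm

Mid-depth of clay below the ground surface: z = 2.9 + 6.5/2 = 6.15 m.
Total vertical stress at mid-clay: σ_v = 20.1×2.9 + 17.8×3.25 = 116.14 kPa.
Pore pressure: u = 9.81×(6.15 − 0) = 60.332 kPa.
Initial effective stress: σ'_0 = σ_v − u = 116.14 − 60.332 = 55.808 kPa.
Stress increase at mid-clay by the 2:1 spreading method:
Δσ = qBL/((B+z)(L+z)) = 82.3×2.3×2.9/((2.3+6.15)(2.9+6.15)) = 7.1783 kPa
Final effective stress: σ'_f = σ'_0 + Δσ = 55.808 + 7.1783 = 62.986 kPa.
Normally consolidated clay, so the full stress increment lies on the virgin compression line:
S_c = C_c·H/(1+e₀)·log₁₀(σ'_f/σ'_0) = 0.16×6.5/(1+1.3)×log₁₀(62.986/55.808)
    = 0.45217 × 0.052548 = 0.02376 m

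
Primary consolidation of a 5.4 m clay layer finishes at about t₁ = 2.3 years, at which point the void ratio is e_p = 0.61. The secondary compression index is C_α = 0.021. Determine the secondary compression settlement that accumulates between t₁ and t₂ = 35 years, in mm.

S_s ≈ 83.3 mm

Secondary compression: S_s = C_α·H/(1+e_p)·log₁₀(t₂/t₁)
S_s = 0.021×5.4/(1+0.61)×log₁₀(35/2.3)
    = 0.07043 × 1.182 = 0.08328 m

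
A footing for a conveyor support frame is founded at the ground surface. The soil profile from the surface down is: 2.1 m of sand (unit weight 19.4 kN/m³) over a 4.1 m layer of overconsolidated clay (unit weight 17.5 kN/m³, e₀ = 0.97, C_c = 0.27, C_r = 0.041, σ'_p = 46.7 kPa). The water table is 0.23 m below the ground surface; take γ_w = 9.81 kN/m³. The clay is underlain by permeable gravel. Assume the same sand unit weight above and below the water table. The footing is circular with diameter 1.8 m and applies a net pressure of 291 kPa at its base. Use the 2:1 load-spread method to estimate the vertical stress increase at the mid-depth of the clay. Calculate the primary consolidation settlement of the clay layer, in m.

S_c ≈ 0.0874 m

Mid-depth of clay below the ground surface: z = 2.1 + 4.1/2 = 4.15 m.
Total vertical stress at mid-clay: σ_v = 19.4×2.1 + 17.5×2.05 = 76.615 kPa.
Pore pressure: u = 9.81×(4.15 − 0.23) = 38.455 kPa.
Initial effective stress: σ'_0 = σ_v − u = 76.615 − 38.455 = 38.16 kPa.
Stress increase at mid-clay by the 2:1 spreading method:
Δσ ≈ qD²/(D+z)² = 291×1.8²/(1.8+4.15)² = 26.632 kPa
Final effective stress: σ'_f = 38.16 + 26.632 = 64.792 kPa.
σ'_f = 64.792 > σ'_p = 46.7 kPa, so the stress path crosses the preconsolidation pressure — recompression up to σ'_p, then virgin compression beyond:
S_c = H/(1+e₀)·[C_r·log₁₀(σ'_p/σ'_0) + C_c·log₁₀(σ'_f/σ'_p)]
    = 4.1/1.97 × [0.041×log₁₀(46.7/38.16) + 0.27×log₁₀(64.792/46.7)]
    = 2.0812 × [0.003596 + 0.038395] = 0.08739 m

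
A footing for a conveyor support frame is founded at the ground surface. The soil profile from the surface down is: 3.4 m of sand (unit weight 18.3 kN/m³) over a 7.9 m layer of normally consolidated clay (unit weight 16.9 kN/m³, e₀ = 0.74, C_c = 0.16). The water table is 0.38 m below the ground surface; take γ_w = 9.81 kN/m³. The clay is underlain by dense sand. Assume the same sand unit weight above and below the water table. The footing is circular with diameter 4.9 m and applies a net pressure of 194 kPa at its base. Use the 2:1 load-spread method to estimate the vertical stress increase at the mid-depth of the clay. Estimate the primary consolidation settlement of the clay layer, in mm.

S_c ≈ 130 mm

Mid-depth of clay below the ground surface: z = 3.4 + 7.9/2 = 7.35 m.
Total vertical stress at mid-clay: σ_v = 18.3×3.4 + 16.9×3.95 = 128.97 kPa.
Pore pressure: u = 9.81×(7.35 − 0.38) = 68.376 kPa.
Initial effective stress: σ'_0 = σ_v − u = 128.97 − 68.376 = 60.594 kPa.
Stress increase at mid-clay by the 2:1 spreading method:
Δσ ≈ qD²/(D+z)² = 194×4.9²/(4.9+7.35)² = 31.04 kPa
Final effective stress: σ'_f = σ'_0 + Δσ = 60.594 + 31.04 = 91.634 kPa.
Normally consolidated clay, so the full stress increment lies on the virgin compression line:
S_c = C_c·H/(1+e₀)·log₁₀(σ'_f/σ'_0) = 0.16×7.9/(1+0.74)×log₁₀(91.634/60.594)
    = 0.72644 × 0.17963 = 0.1305 m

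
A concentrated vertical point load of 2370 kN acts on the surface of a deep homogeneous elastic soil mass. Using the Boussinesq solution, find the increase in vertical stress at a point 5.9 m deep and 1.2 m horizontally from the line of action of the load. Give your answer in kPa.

Δσ_z ≈ 29.4 kPa

Boussinesq vertical stress below a point load on an elastic half-space:
Δσ_z = 3P/(2πz²) · [1 + (r/z)²]^(−5/2)
r/z = 1.2/5.9 = 0.20339; [1+(r/z)²]^(−5/2) = 0.90363.
Δσ_z = 3×2370/(2π×5.9²) × 0.90363 = 32.508 × 0.90363 = 29.38 kPa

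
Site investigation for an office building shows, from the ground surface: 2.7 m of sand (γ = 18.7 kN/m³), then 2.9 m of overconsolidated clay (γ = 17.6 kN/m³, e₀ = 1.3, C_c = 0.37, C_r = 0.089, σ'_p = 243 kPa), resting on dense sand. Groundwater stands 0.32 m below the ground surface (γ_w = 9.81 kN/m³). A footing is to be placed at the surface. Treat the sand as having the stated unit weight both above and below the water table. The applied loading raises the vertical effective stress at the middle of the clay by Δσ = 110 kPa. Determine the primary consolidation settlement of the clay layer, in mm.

S_c ≈ 65.8 mm

Mid-depth of clay below the ground surface: z = 2.7 + 2.9/2 = 4.15 m.
Total vertical stress at mid-clay: σ_v = 18.7×2.7 + 17.6×1.45 = 76.01 kPa.
Pore pressure: u = 9.81×(4.15 − 0.32) = 37.572 kPa.
Initial effective stress: σ'_0 = σ_v − u = 76.01 − 37.572 = 38.438 kPa.
Final effective stress: σ'_f = 38.438 + 110 = 148.44 kPa.
σ'_f = 148.44 ≤ σ'_p = 243 kPa, so the clay remains overconsolidated and only the recompression index applies:
S_c = C_r·H/(1+e₀)·log₁₀(σ'_f/σ'_0) = 0.089×2.9/2.3×log₁₀(148.44/38.438)
    = 0.11222 × 0.58679 = 0.06585 m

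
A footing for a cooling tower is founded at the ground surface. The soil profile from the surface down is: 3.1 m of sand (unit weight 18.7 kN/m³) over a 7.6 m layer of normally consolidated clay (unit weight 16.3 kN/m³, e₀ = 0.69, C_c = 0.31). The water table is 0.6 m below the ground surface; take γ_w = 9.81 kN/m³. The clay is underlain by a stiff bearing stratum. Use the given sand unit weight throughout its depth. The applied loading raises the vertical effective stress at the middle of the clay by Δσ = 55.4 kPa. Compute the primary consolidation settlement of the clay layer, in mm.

Mid-depth of clay below the ground surface: z = 3.1 + 7.6/2 = 6.9 m.
Total vertical stress at mid-clay: σ_v = 18.7×3.1 + 16.3×3.8 = 119.91 kPa.
Pore pressure: u = 9.81×(6.9 − 0.6) = 61.803 kPa.
Initial effective stress: σ'_0 = σ_v − u = 119.91 − 61.803 = 58.107 kPa.
Final effective stress: σ'_f = σ'_0 + Δσ = 58.107 + 55.4 = 113.51 kPa.
Normally consolidated clay, so the full stress increment lies on the virgin compression line:
S_c = C_c·H/(1+e₀)·log₁₀(σ'_f/σ'_0) = 0.31×7.6/(1+0.69)×log₁₀(113.51/58.107)
    = 1.3941 × 0.29081 = 0.4054 m

S_c ≈ 405 mm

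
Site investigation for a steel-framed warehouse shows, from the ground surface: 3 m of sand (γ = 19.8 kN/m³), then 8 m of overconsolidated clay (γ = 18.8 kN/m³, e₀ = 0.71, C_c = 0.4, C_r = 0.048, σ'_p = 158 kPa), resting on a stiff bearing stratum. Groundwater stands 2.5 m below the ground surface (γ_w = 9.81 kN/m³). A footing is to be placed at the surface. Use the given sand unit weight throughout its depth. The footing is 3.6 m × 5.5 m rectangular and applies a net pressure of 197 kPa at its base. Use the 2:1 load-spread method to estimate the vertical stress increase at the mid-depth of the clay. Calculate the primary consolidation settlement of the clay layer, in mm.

S_c ≈ 27.5 mm

Mid-depth of clay below the ground surface: z = 3 + 8/2 = 7 m.
Total vertical stress at mid-clay: σ_v = 19.8×3 + 18.8×4 = 134.6 kPa.
Pore pressure: u = 9.81×(7 − 2.5) = 44.145 kPa.
Initial effective stress: σ'_0 = σ_v − u = 134.6 − 44.145 = 90.455 kPa.
Stress increase at mid-clay by the 2:1 spreading method:
Δσ = qBL/((B+z)(L+z)) = 197×3.6×5.5/((3.6+7)(5.5+7)) = 29.438 kPa
Final effective stress: σ'_f = 90.455 + 29.438 = 119.89 kPa.
σ'_f = 119.89 ≤ σ'_p = 158 kPa, so the clay remains overconsolidated and only the recompression index applies:
S_c = C_r·H/(1+e₀)·log₁₀(σ'_f/σ'_0) = 0.048×8/1.71×log₁₀(119.89/90.455)
    = 0.22456 × 0.12235 = 0.02748 m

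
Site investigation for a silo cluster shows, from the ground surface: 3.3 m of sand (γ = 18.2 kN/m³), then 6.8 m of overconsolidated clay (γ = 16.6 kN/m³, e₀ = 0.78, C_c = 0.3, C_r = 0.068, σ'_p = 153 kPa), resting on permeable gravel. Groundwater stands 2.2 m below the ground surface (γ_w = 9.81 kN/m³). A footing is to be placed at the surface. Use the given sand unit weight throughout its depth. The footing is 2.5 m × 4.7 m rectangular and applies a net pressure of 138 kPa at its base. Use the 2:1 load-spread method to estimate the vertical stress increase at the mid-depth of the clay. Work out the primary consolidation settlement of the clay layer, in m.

S_c ≈ 0.0218 m

Mid-depth of clay below the ground surface: z = 3.3 + 6.8/2 = 6.7 m.
Total vertical stress at mid-clay: σ_v = 18.2×3.3 + 16.6×3.4 = 116.5 kPa.
Pore pressure: u = 9.81×(6.7 − 2.2) = 44.145 kPa.
Initial effective stress: σ'_0 = σ_v − u = 116.5 − 44.145 = 72.355 kPa.
Stress increase at mid-clay by the 2:1 spreading method:
Δσ = qBL/((B+z)(L+z)) = 138×2.5×4.7/((2.5+6.7)(4.7+6.7)) = 15.461 kPa
Final effective stress: σ'_f = 72.355 + 15.461 = 87.816 kPa.
σ'_f = 87.816 ≤ σ'_p = 153 kPa, so the clay remains overconsolidated and only the recompression index applies:
S_c = C_r·H/(1+e₀)·log₁₀(σ'_f/σ'_0) = 0.068×6.8/1.78×log₁₀(87.816/72.355)
    = 0.25977 × 0.084105 = 0.02185 m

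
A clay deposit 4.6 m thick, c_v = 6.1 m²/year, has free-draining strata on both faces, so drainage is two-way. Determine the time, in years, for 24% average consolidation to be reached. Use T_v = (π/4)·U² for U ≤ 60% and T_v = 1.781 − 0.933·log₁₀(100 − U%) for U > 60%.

t ≈ 0.0392 years

Drainage path length: H_d = H/2 = 2.3 m (double drainage).
U ≤ 60%: T_v = (π/4)·U² = (π/4)×0.24² = 0.045239.
t = T_v·H_d²/c_v = 0.045239×2.3²/6.1 = 0.03923 years.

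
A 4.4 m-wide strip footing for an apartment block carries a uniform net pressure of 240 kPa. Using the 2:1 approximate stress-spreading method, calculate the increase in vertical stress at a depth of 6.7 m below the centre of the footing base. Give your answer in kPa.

Δσ_z ≈ 95.1 kPa

By the 2:1 method the load spreads at 1 horizontal : 2 vertical, so at depth z the loaded area has grown by z in each plan dimension:
Δσ = qB/(B+z) = 240×4.4/(4.4+6.7) = 95.135 kPa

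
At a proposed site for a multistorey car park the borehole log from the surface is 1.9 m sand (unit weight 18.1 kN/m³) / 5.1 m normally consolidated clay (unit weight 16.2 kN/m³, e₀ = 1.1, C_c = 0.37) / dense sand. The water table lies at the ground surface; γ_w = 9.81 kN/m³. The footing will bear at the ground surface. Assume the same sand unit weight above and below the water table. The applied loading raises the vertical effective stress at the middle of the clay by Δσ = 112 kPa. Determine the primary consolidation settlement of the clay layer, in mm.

S_c ≈ 587 mm

Mid-depth of clay below the ground surface: z = 1.9 + 5.1/2 = 4.45 m.
Total vertical stress at mid-clay: σ_v = 18.1×1.9 + 16.2×2.55 = 75.7 kPa.
Pore pressure: u = 9.81×(4.45 − 0) = 43.655 kPa.
Initial effective stress: σ'_0 = σ_v − u = 75.7 − 43.655 = 32.045 kPa.
Final effective stress: σ'_f = σ'_0 + Δσ = 32.045 + 112 = 144.05 kPa.
Normally consolidated clay, so the full stress increment lies on the virgin compression line:
S_c = C_c·H/(1+e₀)·log₁₀(σ'_f/σ'_0) = 0.37×5.1/(1+1.1)×log₁₀(144.05/32.045)
    = 0.89857 × 0.65275 = 0.5865 m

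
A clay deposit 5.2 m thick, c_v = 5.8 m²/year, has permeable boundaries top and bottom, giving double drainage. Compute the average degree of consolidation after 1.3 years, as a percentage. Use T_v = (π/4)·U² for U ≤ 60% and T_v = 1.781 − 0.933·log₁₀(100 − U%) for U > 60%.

U ≈ 94.8 %

Drainage path length: H_d = H/2 = 2.6 m (double drainage).
T_v = c_v·t/H_d² = 5.8×1.3/2.6² = 1.1154.
T_v = 1.1154 corresponds to the U > 60% branch:
U = 1 − 10^((1.781 − T_v)/0.933)/100 = 0.9483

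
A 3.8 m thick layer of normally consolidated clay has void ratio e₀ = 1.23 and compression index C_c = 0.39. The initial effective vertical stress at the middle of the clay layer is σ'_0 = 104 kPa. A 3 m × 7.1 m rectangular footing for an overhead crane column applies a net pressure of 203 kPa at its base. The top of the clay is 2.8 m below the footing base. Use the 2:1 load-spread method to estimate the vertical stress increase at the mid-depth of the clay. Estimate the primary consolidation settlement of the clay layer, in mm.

Mid-depth of clay below the footing base: z = 2.8 + 3.8/2 = 4.7 m.
Stress increase at mid-clay by the 2:1 spreading method:
Δσ = qBL/((B+z)(L+z)) = 203×3×7.1/((3+4.7)(7.1+4.7)) = 47.589 kPa
Final effective stress: σ'_f = σ'_0 + Δσ = 104 + 47.589 = 151.59 kPa.
Normally consolidated clay, so the full stress increment lies on the virgin compression line:
S_c = C_c·H/(1+e₀)·log₁₀(σ'_f/σ'_0) = 0.39×3.8/(1+1.23)×log₁₀(151.59/104)
    = 0.66457 × 0.16364 = 0.1088 m

S_c ≈ 109 mm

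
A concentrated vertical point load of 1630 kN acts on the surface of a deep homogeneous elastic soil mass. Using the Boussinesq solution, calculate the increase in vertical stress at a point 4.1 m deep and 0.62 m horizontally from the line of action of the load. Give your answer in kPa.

Boussinesq vertical stress below a point load on an elastic half-space:
Δσ_z = 3P/(2πz²) · [1 + (r/z)²]^(−5/2)
r/z = 0.62/4.1 = 0.15122; [1+(r/z)²]^(−5/2) = 0.94504.
Δσ_z = 3×1630/(2π×4.1²) × 0.94504 = 46.298 × 0.94504 = 43.75 kPa

Δσ_z ≈ 43.8 kPa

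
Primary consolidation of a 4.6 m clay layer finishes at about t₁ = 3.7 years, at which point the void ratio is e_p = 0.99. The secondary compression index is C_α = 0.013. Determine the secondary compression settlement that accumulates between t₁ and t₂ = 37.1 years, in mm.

Secondary compression: S_s = C_α·H/(1+e_p)·log₁₀(t₂/t₁)
S_s = 0.013×4.6/(1+0.99)×log₁₀(37.1/3.7)
    = 0.03005 × 1.001 = 0.03009 m

S_s ≈ 30.1 mm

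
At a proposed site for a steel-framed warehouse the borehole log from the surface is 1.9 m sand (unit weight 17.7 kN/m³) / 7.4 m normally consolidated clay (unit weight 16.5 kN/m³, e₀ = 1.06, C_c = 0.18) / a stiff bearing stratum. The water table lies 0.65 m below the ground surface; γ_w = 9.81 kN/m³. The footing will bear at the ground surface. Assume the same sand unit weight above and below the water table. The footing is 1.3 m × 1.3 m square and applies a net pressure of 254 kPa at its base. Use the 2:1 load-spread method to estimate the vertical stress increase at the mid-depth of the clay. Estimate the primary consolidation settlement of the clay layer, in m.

Mid-depth of clay below the ground surface: z = 1.9 + 7.4/2 = 5.6 m.
Total vertical stress at mid-clay: σ_v = 17.7×1.9 + 16.5×3.7 = 94.68 kPa.
Pore pressure: u = 9.81×(5.6 − 0.65) = 48.56 kPa.
Initial effective stress: σ'_0 = σ_v − u = 94.68 − 48.56 = 46.12 kPa.
Stress increase at mid-clay by the 2:1 spreading method:
Δσ = qBL/((B+z)(L+z)) = 254×1.3×1.3/((1.3+5.6)(1.3+5.6)) = 9.0162 kPa
Final effective stress: σ'_f = σ'_0 + Δσ = 46.12 + 9.0162 = 55.136 kPa.
Normally consolidated clay, so the full stress increment lies on the virgin compression line:
S_c = C_c·H/(1+e₀)·log₁₀(σ'_f/σ'_0) = 0.18×7.4/(1+1.06)×log₁₀(55.136/46.12)
    = 0.6466 × 0.077546 = 0.05014 m

S_c ≈ 0.0501 m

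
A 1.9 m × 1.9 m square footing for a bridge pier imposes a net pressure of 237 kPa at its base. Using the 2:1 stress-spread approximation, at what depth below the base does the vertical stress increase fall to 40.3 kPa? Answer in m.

2:1 spreading — at depth z the loaded area has grown by z in each plan dimension:
qB²/(B+z)² = Δσ_z ⇒ z = B(√(q/Δσ_z) − 1) = 1.9×(√(237/40.3) − 1) = 2.708 m

z ≈ 2.71 m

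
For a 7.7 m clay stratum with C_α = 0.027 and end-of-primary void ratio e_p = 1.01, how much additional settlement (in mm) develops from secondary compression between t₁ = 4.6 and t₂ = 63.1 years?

Secondary compression: S_s = C_α·H/(1+e_p)·log₁₀(t₂/t₁)
S_s = 0.027×7.7/(1+1.01)×log₁₀(63.1/4.6)
    = 0.1034 × 1.137 = 0.1176 m

S_s ≈ 118 mm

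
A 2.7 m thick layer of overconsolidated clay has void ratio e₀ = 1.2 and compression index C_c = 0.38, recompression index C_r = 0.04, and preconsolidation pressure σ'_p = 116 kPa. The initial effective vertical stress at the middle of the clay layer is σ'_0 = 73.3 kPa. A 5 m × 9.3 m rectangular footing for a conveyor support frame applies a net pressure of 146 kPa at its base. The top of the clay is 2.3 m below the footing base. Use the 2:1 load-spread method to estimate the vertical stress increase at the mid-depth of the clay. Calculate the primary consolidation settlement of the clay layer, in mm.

Mid-depth of clay below the footing base: z = 2.3 + 2.7/2 = 3.65 m.
Stress increase at mid-clay by the 2:1 spreading method:
Δσ = qBL/((B+z)(L+z)) = 146×5×9.3/((5+3.65)(9.3+3.65)) = 60.607 kPa
Final effective stress: σ'_f = 73.3 + 60.607 = 133.91 kPa.
σ'_f = 133.91 > σ'_p = 116 kPa, so the stress path crosses the preconsolidation pressure — recompression up to σ'_p, then virgin compression beyond:
S_c = H/(1+e₀)·[C_r·log₁₀(σ'_p/σ'_0) + C_c·log₁₀(σ'_f/σ'_p)]
    = 2.7/2.2 × [0.04×log₁₀(116/73.3) + 0.38×log₁₀(133.91/116)]
    = 1.2273 × [0.0079742 + 0.023695] = 0.03887 m

S_c ≈ 38.9 mm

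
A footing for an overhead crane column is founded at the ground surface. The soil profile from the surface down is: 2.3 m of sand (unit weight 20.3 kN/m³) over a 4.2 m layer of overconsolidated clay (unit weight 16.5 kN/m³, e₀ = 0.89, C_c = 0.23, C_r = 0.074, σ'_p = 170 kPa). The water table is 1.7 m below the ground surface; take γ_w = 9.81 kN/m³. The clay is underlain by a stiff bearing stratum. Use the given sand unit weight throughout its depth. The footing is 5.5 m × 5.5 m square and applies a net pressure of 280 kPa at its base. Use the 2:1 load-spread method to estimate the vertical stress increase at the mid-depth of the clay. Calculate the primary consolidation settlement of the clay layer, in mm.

Mid-depth of clay below the ground surface: z = 2.3 + 4.2/2 = 4.4 m.
Total vertical stress at mid-clay: σ_v = 20.3×2.3 + 16.5×2.1 = 81.34 kPa.
Pore pressure: u = 9.81×(4.4 − 1.7) = 26.487 kPa.
Initial effective stress: σ'_0 = σ_v − u = 81.34 − 26.487 = 54.853 kPa.
Stress increase at mid-clay by the 2:1 spreading method:
Δσ = qBL/((B+z)(L+z)) = 280×5.5×5.5/((5.5+4.4)(5.5+4.4)) = 86.42 kPa
Final effective stress: σ'_f = 54.853 + 86.42 = 141.27 kPa.
σ'_f = 141.27 ≤ σ'_p = 170 kPa, so the clay remains overconsolidated and only the recompression index applies:
S_c = C_r·H/(1+e₀)·log₁₀(σ'_f/σ'_0) = 0.074×4.2/1.89×log₁₀(141.27/54.853)
    = 0.16444 × 0.41085 = 0.06756 m

S_c ≈ 67.6 mm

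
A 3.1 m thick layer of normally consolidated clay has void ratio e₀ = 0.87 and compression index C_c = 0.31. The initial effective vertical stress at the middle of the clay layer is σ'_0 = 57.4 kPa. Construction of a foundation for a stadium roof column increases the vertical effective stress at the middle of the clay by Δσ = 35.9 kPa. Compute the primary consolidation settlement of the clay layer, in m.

Final effective stress: σ'_f = σ'_0 + Δσ = 57.4 + 35.9 = 93.3 kPa.
Normally consolidated clay, so the full stress increment lies on the virgin compression line:
S_c = C_c·H/(1+e₀)·log₁₀(σ'_f/σ'_0) = 0.31×3.1/(1+0.87)×log₁₀(93.3/57.4)
    = 0.5139 × 0.21097 = 0.1084 m

S_c ≈ 0.108 m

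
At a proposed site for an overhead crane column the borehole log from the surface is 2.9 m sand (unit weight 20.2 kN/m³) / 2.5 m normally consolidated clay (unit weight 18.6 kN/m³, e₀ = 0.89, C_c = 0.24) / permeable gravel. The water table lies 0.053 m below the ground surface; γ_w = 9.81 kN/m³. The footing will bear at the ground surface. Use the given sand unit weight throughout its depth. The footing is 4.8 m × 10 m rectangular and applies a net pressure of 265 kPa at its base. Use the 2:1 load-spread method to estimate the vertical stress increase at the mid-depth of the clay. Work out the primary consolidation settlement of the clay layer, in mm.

S_c ≈ 169 mm

Mid-depth of clay below the ground surface: z = 2.9 + 2.5/2 = 4.15 m.
Total vertical stress at mid-clay: σ_v = 20.2×2.9 + 18.6×1.25 = 81.83 kPa.
Pore pressure: u = 9.81×(4.15 − 0.053) = 40.192 kPa.
Initial effective stress: σ'_0 = σ_v − u = 81.83 − 40.192 = 41.638 kPa.
Stress increase at mid-clay by the 2:1 spreading method:
Δσ = qBL/((B+z)(L+z)) = 265×4.8×10/((4.8+4.15)(10+4.15)) = 100.44 kPa
Final effective stress: σ'_f = σ'_0 + Δσ = 41.638 + 100.44 = 142.08 kPa.
Normally consolidated clay, so the full stress increment lies on the virgin compression line:
S_c = C_c·H/(1+e₀)·log₁₀(σ'_f/σ'_0) = 0.24×2.5/(1+0.89)×log₁₀(142.08/41.638)
    = 0.31746 × 0.53304 = 0.1692 m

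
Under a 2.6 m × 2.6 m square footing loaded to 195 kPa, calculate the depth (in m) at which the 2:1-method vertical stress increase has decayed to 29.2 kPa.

z ≈ 4.12 m

2:1 spreading — at depth z the loaded area has grown by z in each plan dimension:
qB²/(B+z)² = Δσ_z ⇒ z = B(√(q/Δσ_z) − 1) = 2.6×(√(195/29.2) − 1) = 4.119 m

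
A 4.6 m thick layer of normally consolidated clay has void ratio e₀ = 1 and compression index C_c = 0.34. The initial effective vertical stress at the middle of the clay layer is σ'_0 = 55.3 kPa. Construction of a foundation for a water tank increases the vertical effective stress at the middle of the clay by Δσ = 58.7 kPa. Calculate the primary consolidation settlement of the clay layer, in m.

Final effective stress: σ'_f = σ'_0 + Δσ = 55.3 + 58.7 = 114 kPa.
Normally consolidated clay, so the full stress increment lies on the virgin compression line:
S_c = C_c·H/(1+e₀)·log₁₀(σ'_f/σ'_0) = 0.34×4.6/(1+1)×log₁₀(114/55.3)
    = 0.782 × 0.31418 = 0.2457 m

S_c ≈ 0.246 m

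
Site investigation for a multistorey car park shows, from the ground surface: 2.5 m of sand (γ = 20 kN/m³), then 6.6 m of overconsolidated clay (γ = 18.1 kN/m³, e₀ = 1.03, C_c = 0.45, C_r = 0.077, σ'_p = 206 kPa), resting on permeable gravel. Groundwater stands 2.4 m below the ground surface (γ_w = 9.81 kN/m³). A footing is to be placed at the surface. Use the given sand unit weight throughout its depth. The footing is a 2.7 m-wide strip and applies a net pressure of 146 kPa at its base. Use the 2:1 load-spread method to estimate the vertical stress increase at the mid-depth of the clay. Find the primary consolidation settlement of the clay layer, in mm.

Mid-depth of clay below the ground surface: z = 2.5 + 6.6/2 = 5.8 m.
Total vertical stress at mid-clay: σ_v = 20×2.5 + 18.1×3.3 = 109.73 kPa.
Pore pressure: u = 9.81×(5.8 − 2.4) = 33.354 kPa.
Initial effective stress: σ'_0 = σ_v − u = 109.73 − 33.354 = 76.376 kPa.
Stress increase at mid-clay by the 2:1 spreading method:
Δσ = qB/(B+z) = 146×2.7/(2.7+5.8) = 46.376 kPa
Final effective stress: σ'_f = 76.376 + 46.376 = 122.75 kPa.
σ'_f = 122.75 ≤ σ'_p = 206 kPa, so the clay remains overconsolidated and only the recompression index applies:
S_c = C_r·H/(1+e₀)·log₁₀(σ'_f/σ'_0) = 0.077×6.6/2.03×log₁₀(122.75/76.376)
    = 0.25034 × 0.20606 = 0.05159 m

S_c ≈ 51.6 mm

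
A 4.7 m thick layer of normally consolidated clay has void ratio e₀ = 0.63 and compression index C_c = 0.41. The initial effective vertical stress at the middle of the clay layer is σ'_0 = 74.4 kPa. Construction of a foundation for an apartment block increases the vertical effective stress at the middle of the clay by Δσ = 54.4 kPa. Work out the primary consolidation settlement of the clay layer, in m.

S_c ≈ 0.282 m

Final effective stress: σ'_f = σ'_0 + Δσ = 74.4 + 54.4 = 128.8 kPa.
Normally consolidated clay, so the full stress increment lies on the virgin compression line:
S_c = C_c·H/(1+e₀)·log₁₀(σ'_f/σ'_0) = 0.41×4.7/(1+0.63)×log₁₀(128.8/74.4)
    = 1.1822 × 0.23834 = 0.2818 m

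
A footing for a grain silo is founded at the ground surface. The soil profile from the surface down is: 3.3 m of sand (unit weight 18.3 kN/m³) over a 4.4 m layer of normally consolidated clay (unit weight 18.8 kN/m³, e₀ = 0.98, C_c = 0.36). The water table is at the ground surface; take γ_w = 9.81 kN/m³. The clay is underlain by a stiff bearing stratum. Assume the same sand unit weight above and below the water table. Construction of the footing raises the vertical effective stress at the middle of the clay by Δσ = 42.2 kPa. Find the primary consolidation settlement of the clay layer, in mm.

Mid-depth of clay below the ground surface: z = 3.3 + 4.4/2 = 5.5 m.
Total vertical stress at mid-clay: σ_v = 18.3×3.3 + 18.8×2.2 = 101.75 kPa.
Pore pressure: u = 9.81×(5.5 − 0) = 53.955 kPa.
Initial effective stress: σ'_0 = σ_v − u = 101.75 − 53.955 = 47.795 kPa.
Final effective stress: σ'_f = σ'_0 + Δσ = 47.795 + 42.2 = 89.995 kPa.
Normally consolidated clay, so the full stress increment lies on the virgin compression line:
S_c = C_c·H/(1+e₀)·log₁₀(σ'_f/σ'_0) = 0.36×4.4/(1+0.98)×log₁₀(89.995/47.795)
    = 0.8 × 0.27484 = 0.2199 m

S_c ≈ 220 mm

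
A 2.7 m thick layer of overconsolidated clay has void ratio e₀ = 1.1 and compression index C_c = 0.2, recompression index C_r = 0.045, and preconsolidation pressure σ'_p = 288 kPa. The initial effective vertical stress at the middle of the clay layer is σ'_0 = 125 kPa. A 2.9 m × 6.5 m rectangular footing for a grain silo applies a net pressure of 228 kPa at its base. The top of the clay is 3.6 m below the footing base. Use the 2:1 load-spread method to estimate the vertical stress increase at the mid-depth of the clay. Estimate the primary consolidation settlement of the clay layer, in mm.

Mid-depth of clay below the footing base: z = 3.6 + 2.7/2 = 4.95 m.
Stress increase at mid-clay by the 2:1 spreading method:
Δσ = qBL/((B+z)(L+z)) = 228×2.9×6.5/((2.9+4.95)(6.5+4.95)) = 47.816 kPa
Final effective stress: σ'_f = 125 + 47.816 = 172.82 kPa.
σ'_f = 172.82 ≤ σ'_p = 288 kPa, so the clay remains overconsolidated and only the recompression index applies:
S_c = C_r·H/(1+e₀)·log₁₀(σ'_f/σ'_0) = 0.045×2.7/2.1×log₁₀(172.82/125)
    = 0.057856 × 0.14068 = 0.008139 m

S_c ≈ 8.14 mm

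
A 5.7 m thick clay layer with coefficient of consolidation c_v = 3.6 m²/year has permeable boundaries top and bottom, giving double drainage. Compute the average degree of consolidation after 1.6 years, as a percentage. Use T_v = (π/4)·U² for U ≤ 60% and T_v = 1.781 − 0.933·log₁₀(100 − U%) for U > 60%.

U ≈ 85.9 %

Drainage path length: H_d = H/2 = 2.85 m (double drainage).
T_v = c_v·t/H_d² = 3.6×1.6/2.85² = 0.70914.
T_v = 0.70914 corresponds to the U > 60% branch:
U = 1 − 10^((1.781 − T_v)/0.933)/100 = 0.8591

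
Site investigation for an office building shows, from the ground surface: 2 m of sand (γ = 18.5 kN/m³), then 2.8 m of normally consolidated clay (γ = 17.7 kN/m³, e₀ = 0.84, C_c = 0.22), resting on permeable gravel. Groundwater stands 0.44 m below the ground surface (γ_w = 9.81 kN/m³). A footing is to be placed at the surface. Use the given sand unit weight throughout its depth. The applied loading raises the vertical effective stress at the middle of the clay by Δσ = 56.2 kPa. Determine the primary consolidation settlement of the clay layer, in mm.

S_c ≈ 145 mm

Mid-depth of clay below the ground surface: z = 2 + 2.8/2 = 3.4 m.
Total vertical stress at mid-clay: σ_v = 18.5×2 + 17.7×1.4 = 61.78 kPa.
Pore pressure: u = 9.81×(3.4 − 0.44) = 29.038 kPa.
Initial effective stress: σ'_0 = σ_v − u = 61.78 − 29.038 = 32.742 kPa.
Final effective stress: σ'_f = σ'_0 + Δσ = 32.742 + 56.2 = 88.942 kPa.
Normally consolidated clay, so the full stress increment lies on the virgin compression line:
S_c = C_c·H/(1+e₀)·log₁₀(σ'_f/σ'_0) = 0.22×2.8/(1+0.84)×log₁₀(88.942/32.742)
    = 0.33478 × 0.434 = 0.1453 m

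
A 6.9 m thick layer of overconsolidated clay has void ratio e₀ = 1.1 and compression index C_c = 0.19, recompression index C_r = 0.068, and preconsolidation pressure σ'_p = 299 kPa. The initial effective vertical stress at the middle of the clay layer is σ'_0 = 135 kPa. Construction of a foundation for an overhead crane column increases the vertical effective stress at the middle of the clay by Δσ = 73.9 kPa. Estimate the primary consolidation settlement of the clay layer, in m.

S_c ≈ 0.0424 m

Final effective stress: σ'_f = 135 + 73.9 = 208.9 kPa.
σ'_f = 208.9 ≤ σ'_p = 299 kPa, so the clay remains overconsolidated and only the recompression index applies:
S_c = C_r·H/(1+e₀)·log₁₀(σ'_f/σ'_0) = 0.068×6.9/2.1×log₁₀(208.9/135)
    = 0.22343 × 0.1896 = 0.04236 m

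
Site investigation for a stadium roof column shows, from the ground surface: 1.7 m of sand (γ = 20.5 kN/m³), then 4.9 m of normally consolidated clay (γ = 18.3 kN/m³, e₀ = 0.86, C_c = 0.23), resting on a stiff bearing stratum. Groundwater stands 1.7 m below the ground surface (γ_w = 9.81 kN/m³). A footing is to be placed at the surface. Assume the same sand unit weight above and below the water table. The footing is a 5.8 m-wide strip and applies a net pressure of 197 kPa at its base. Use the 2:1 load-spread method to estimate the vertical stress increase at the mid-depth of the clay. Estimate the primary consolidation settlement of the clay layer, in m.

Mid-depth of clay below the ground surface: z = 1.7 + 4.9/2 = 4.15 m.
Total vertical stress at mid-clay: σ_v = 20.5×1.7 + 18.3×2.45 = 79.685 kPa.
Pore pressure: u = 9.81×(4.15 − 1.7) = 24.035 kPa.
Initial effective stress: σ'_0 = σ_v − u = 79.685 − 24.035 = 55.65 kPa.
Stress increase at mid-clay by the 2:1 spreading method:
Δσ = qB/(B+z) = 197×5.8/(5.8+4.15) = 114.83 kPa
Final effective stress: σ'_f = σ'_0 + Δσ = 55.65 + 114.83 = 170.48 kPa.
Normally consolidated clay, so the full stress increment lies on the virgin compression line:
S_c = C_c·H/(1+e₀)·log₁₀(σ'_f/σ'_0) = 0.23×4.9/(1+0.86)×log₁₀(170.48/55.65)
    = 0.60591 × 0.48621 = 0.2946 m

S_c ≈ 0.295 m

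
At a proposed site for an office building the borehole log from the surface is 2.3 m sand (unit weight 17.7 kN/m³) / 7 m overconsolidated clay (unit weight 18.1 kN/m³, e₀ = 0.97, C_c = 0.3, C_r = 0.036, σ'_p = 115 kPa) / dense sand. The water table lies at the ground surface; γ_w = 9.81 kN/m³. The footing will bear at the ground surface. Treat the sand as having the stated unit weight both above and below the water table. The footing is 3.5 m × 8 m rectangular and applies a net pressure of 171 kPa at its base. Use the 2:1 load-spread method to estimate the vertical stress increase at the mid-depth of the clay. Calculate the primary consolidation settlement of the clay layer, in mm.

Mid-depth of clay below the ground surface: z = 2.3 + 7/2 = 5.8 m.
Total vertical stress at mid-clay: σ_v = 17.7×2.3 + 18.1×3.5 = 104.06 kPa.
Pore pressure: u = 9.81×(5.8 − 0) = 56.898 kPa.
Initial effective stress: σ'_0 = σ_v − u = 104.06 − 56.898 = 47.162 kPa.
Stress increase at mid-clay by the 2:1 spreading method:
Δσ = qBL/((B+z)(L+z)) = 171×3.5×8/((3.5+5.8)(8+5.8)) = 37.307 kPa
Final effective stress: σ'_f = 47.162 + 37.307 = 84.469 kPa.
σ'_f = 84.469 ≤ σ'_p = 115 kPa, so the clay remains overconsolidated and only the recompression index applies:
S_c = C_r·H/(1+e₀)·log₁₀(σ'_f/σ'_0) = 0.036×7/1.97×log₁₀(84.469/47.162)
    = 0.12792 × 0.25311 = 0.03238 m

S_c ≈ 32.4 mm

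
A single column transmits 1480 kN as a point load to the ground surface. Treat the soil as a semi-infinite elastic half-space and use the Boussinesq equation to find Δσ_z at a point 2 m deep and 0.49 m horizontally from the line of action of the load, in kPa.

Δσ_z ≈ 153 kPa

Boussinesq vertical stress below a point load on an elastic half-space:
Δσ_z = 3P/(2πz²) · [1 + (r/z)²]^(−5/2)
r/z = 0.49/2 = 0.245; [1+(r/z)²]^(−5/2) = 0.86439.
Δσ_z = 3×1480/(2π×2²) × 0.86439 = 176.66 × 0.86439 = 152.7 kPa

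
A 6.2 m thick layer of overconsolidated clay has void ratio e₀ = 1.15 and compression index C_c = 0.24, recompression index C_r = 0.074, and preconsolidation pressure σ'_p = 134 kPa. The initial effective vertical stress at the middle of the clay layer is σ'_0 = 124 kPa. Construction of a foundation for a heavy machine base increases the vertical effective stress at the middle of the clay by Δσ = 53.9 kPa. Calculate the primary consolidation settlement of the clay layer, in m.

S_c ≈ 0.0924 m

Final effective stress: σ'_f = 124 + 53.9 = 177.9 kPa.
σ'_f = 177.9 > σ'_p = 134 kPa, so the stress path crosses the preconsolidation pressure — recompression up to σ'_p, then virgin compression beyond:
S_c = H/(1+e₀)·[C_r·log₁₀(σ'_p/σ'_0) + C_c·log₁₀(σ'_f/σ'_p)]
    = 6.2/2.15 × [0.074×log₁₀(134/124) + 0.24×log₁₀(177.9/134)]
    = 2.8837 × [0.0024926 + 0.029537] = 0.09236 m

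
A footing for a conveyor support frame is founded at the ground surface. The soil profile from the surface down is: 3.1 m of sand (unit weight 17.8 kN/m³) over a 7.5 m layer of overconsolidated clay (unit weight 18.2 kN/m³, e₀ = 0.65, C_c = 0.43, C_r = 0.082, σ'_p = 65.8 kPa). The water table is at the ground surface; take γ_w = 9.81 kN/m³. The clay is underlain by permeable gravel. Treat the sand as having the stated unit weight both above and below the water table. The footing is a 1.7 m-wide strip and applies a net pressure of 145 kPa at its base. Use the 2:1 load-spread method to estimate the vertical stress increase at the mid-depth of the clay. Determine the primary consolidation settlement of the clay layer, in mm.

Mid-depth of clay below the ground surface: z = 3.1 + 7.5/2 = 6.85 m.
Total vertical stress at mid-clay: σ_v = 17.8×3.1 + 18.2×3.75 = 123.43 kPa.
Pore pressure: u = 9.81×(6.85 − 0) = 67.198 kPa.
Initial effective stress: σ'_0 = σ_v − u = 123.43 − 67.198 = 56.232 kPa.
Stress increase at mid-clay by the 2:1 spreading method:
Δσ = qB/(B+z) = 145×1.7/(1.7+6.85) = 28.83 kPa
Final effective stress: σ'_f = 56.232 + 28.83 = 85.062 kPa.
σ'_f = 85.062 > σ'_p = 65.8 kPa, so the stress path crosses the preconsolidation pressure — recompression up to σ'_p, then virgin compression beyond:
S_c = H/(1+e₀)·[C_r·log₁₀(σ'_p/σ'_0) + C_c·log₁₀(σ'_f/σ'_p)]
    = 7.5/1.65 × [0.082×log₁₀(65.8/56.232) + 0.43×log₁₀(85.062/65.8)]
    = 4.5455 × [0.0055959 + 0.047949] = 0.2434 m

S_c ≈ 243 mm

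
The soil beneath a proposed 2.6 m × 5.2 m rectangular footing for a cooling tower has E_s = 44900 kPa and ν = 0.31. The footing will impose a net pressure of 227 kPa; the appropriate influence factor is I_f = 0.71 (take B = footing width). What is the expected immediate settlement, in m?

Immediate (elastic) settlement: S_e = q·B·(1−ν²)/E_s · I_f.
S_e = 227 × 2.6 × (1 − 0.31²) / 44900 × 0.71
    = 227 × 2.6 × 0.9039 / 44900 × 0.71
    = 0.008436 m

S_e ≈ 0.00844 m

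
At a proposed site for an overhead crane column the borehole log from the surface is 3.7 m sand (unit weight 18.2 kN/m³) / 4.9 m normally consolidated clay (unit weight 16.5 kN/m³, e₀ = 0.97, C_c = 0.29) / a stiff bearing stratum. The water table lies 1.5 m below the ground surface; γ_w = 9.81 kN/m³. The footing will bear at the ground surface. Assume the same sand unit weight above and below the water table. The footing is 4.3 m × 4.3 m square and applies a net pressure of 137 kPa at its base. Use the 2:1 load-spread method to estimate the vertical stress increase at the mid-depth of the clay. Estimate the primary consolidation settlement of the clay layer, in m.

Mid-depth of clay below the ground surface: z = 3.7 + 4.9/2 = 6.15 m.
Total vertical stress at mid-clay: σ_v = 18.2×3.7 + 16.5×2.45 = 107.77 kPa.
Pore pressure: u = 9.81×(6.15 − 1.5) = 45.617 kPa.
Initial effective stress: σ'_0 = σ_v − u = 107.77 − 45.617 = 62.153 kPa.
Stress increase at mid-clay by the 2:1 spreading method:
Δσ = qBL/((B+z)(L+z)) = 137×4.3×4.3/((4.3+6.15)(4.3+6.15)) = 23.197 kPa
Final effective stress: σ'_f = σ'_0 + Δσ = 62.153 + 23.197 = 85.35 kPa.
Normally consolidated clay, so the full stress increment lies on the virgin compression line:
S_c = C_c·H/(1+e₀)·log₁₀(σ'_f/σ'_0) = 0.29×4.9/(1+0.97)×log₁₀(85.35/62.153)
    = 0.72132 × 0.13774 = 0.09935 m

S_c ≈ 0.0994 m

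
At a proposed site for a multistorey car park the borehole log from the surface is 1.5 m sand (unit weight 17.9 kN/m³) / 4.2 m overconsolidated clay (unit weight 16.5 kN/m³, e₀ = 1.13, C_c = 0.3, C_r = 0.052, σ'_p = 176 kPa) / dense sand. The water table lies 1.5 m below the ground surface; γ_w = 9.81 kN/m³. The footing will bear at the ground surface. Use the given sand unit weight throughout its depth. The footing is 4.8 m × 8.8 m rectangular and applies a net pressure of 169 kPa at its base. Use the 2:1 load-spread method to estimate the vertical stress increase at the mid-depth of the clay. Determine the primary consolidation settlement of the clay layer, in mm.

S_c ≈ 43.8 mm

Mid-depth of clay below the ground surface: z = 1.5 + 4.2/2 = 3.6 m.
Total vertical stress at mid-clay: σ_v = 17.9×1.5 + 16.5×2.1 = 61.5 kPa.
Pore pressure: u = 9.81×(3.6 − 1.5) = 20.601 kPa.
Initial effective stress: σ'_0 = σ_v − u = 61.5 − 20.601 = 40.899 kPa.
Stress increase at mid-clay by the 2:1 spreading method:
Δσ = qBL/((B+z)(L+z)) = 169×4.8×8.8/((4.8+3.6)(8.8+3.6)) = 68.535 kPa
Final effective stress: σ'_f = 40.899 + 68.535 = 109.43 kPa.
σ'_f = 109.43 ≤ σ'_p = 176 kPa, so the clay remains overconsolidated and only the recompression index applies:
S_c = C_r·H/(1+e₀)·log₁₀(σ'_f/σ'_0) = 0.052×4.2/2.13×log₁₀(109.43/40.899)
    = 0.10253 × 0.42742 = 0.04382 m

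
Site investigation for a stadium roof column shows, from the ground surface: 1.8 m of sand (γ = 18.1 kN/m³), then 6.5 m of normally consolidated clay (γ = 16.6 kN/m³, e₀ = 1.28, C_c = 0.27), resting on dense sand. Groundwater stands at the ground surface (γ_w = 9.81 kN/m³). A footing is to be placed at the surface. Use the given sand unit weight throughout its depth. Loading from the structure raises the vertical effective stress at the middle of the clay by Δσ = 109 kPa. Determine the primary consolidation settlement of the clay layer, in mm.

S_c ≈ 459 mm

Mid-depth of clay below the ground surface: z = 1.8 + 6.5/2 = 5.05 m.
Total vertical stress at mid-clay: σ_v = 18.1×1.8 + 16.6×3.25 = 86.53 kPa.
Pore pressure: u = 9.81×(5.05 − 0) = 49.541 kPa.
Initial effective stress: σ'_0 = σ_v − u = 86.53 − 49.541 = 36.989 kPa.
Final effective stress: σ'_f = σ'_0 + Δσ = 36.989 + 109 = 145.99 kPa.
Normally consolidated clay, so the full stress increment lies on the virgin compression line:
S_c = C_c·H/(1+e₀)·log₁₀(σ'_f/σ'_0) = 0.27×6.5/(1+1.28)×log₁₀(145.99/36.989)
    = 0.76974 × 0.59625 = 0.459 m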